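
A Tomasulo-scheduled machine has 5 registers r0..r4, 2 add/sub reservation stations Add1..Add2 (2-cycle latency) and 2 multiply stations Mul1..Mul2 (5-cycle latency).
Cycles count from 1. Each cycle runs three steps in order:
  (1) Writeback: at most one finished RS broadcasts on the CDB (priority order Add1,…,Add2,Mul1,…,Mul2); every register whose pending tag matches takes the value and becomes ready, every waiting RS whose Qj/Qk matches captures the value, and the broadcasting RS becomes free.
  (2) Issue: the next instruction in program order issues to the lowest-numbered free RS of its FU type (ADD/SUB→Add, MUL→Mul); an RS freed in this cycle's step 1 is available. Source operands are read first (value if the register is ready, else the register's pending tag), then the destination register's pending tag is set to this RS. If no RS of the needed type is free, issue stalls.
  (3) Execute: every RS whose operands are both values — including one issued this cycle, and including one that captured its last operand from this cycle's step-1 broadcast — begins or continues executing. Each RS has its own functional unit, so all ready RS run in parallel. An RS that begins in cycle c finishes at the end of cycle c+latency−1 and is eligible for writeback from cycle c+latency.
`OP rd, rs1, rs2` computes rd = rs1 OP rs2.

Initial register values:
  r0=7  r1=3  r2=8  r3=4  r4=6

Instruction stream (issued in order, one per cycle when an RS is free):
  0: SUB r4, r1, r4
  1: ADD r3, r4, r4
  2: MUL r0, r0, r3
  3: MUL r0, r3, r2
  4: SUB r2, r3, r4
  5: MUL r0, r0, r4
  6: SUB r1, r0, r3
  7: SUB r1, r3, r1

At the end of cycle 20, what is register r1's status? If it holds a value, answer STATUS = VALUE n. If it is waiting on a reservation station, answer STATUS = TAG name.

cycle 1: issue SUB r4<-Add1 // r0:7,r1:3,r2:8,r3:4,r4:Add1
cycle 2: issue ADD r3<-Add2 // r0:7,r1:3,r2:8,r3:Add2,r4:Add1
cycle 3: CDB Add1=-3; issue MUL r0<-Mul1 // r0:Mul1,r1:3,r2:8,r3:Add2,r4:-3
cycle 4: issue MUL r0<-Mul2 // r0:Mul2,r1:3,r2:8,r3:Add2,r4:-3
cycle 5: CDB Add2=-6; issue SUB r2<-Add1 // r0:Mul2,r1:3,r2:Add1,r3:-6,r4:-3
cycle 6: stall // r0:Mul2,r1:3,r2:Add1,r3:-6,r4:-3
cycle 7: CDB Add1=-3; stall // r0:Mul2,r1:3,r2:-3,r3:-6,r4:-3
cycle 8: stall // r0:Mul2,r1:3,r2:-3,r3:-6,r4:-3
cycle 9: stall // r0:Mul2,r1:3,r2:-3,r3:-6,r4:-3
cycle 10: CDB Mul1=-42; issue MUL r0<-Mul1 // r0:Mul1,r1:3,r2:-3,r3:-6,r4:-3
cycle 11: CDB Mul2=-48; issue SUB r1<-Add1 // r0:Mul1,r1:Add1,r2:-3,r3:-6,r4:-3
cycle 12: issue SUB r1<-Add2 // r0:Mul1,r1:Add2,r2:-3,r3:-6,r4:-3
cycle 13: - // r0:Mul1,r1:Add2,r2:-3,r3:-6,r4:-3
cycle 14: - // r0:Mul1,r1:Add2,r2:-3,r3:-6,r4:-3
cycle 15: - // r0:Mul1,r1:Add2,r2:-3,r3:-6,r4:-3
cycle 16: CDB Mul1=144 // r0:144,r1:Add2,r2:-3,r3:-6,r4:-3
cycle 17: - // r0:144,r1:Add2,r2:-3,r3:-6,r4:-3
cycle 18: CDB Add1=150 // r0:144,r1:Add2,r2:-3,r3:-6,r4:-3
cycle 19: - // r0:144,r1:Add2,r2:-3,r3:-6,r4:-3
cycle 20: CDB Add2=-156 // r0:144,r1:-156,r2:-3,r3:-6,r4:-3

STATUS = VALUE -156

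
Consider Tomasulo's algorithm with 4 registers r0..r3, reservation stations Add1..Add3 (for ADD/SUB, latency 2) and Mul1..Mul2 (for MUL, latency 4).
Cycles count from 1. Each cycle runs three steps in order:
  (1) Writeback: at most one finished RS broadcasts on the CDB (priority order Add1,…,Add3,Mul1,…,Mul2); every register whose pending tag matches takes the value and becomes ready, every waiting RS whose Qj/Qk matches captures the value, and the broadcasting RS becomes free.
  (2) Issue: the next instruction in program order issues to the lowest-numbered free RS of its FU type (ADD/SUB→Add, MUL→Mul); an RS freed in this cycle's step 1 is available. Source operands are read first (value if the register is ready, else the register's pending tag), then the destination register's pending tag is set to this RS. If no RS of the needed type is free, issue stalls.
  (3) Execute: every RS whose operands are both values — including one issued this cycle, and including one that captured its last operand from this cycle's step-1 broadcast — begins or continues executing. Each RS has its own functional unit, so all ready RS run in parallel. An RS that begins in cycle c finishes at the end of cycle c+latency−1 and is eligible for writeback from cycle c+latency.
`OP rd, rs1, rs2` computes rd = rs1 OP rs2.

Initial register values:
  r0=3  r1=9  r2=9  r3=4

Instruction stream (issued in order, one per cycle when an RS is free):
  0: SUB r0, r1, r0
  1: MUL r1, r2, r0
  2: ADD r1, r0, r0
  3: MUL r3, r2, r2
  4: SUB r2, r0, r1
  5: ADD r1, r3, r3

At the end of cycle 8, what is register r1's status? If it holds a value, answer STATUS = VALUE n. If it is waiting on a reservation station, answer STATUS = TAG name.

STATUS = TAG Add2

  c1: issue SUB r0<-Add1  regs: r0:Add1,r1:9,r2:9,r3:4
  c2: issue MUL r1<-Mul1  regs: r0:Add1,r1:Mul1,r2:9,r3:4
  c3: CDB Add1=6; issue ADD r1<-Add1  regs: r0:6,r1:Add1,r2:9,r3:4
  c4: issue MUL r3<-Mul2  regs: r0:6,r1:Add1,r2:9,r3:Mul2
  c5: CDB Add1=12; issue SUB r2<-Add1  regs: r0:6,r1:12,r2:Add1,r3:Mul2
  c6: issue ADD r1<-Add2  regs: r0:6,r1:Add2,r2:Add1,r3:Mul2
  c7: CDB Add1=-6  regs: r0:6,r1:Add2,r2:-6,r3:Mul2
  c8: CDB Mul1=54  regs: r0:6,r1:Add2,r2:-6,r3:Mul2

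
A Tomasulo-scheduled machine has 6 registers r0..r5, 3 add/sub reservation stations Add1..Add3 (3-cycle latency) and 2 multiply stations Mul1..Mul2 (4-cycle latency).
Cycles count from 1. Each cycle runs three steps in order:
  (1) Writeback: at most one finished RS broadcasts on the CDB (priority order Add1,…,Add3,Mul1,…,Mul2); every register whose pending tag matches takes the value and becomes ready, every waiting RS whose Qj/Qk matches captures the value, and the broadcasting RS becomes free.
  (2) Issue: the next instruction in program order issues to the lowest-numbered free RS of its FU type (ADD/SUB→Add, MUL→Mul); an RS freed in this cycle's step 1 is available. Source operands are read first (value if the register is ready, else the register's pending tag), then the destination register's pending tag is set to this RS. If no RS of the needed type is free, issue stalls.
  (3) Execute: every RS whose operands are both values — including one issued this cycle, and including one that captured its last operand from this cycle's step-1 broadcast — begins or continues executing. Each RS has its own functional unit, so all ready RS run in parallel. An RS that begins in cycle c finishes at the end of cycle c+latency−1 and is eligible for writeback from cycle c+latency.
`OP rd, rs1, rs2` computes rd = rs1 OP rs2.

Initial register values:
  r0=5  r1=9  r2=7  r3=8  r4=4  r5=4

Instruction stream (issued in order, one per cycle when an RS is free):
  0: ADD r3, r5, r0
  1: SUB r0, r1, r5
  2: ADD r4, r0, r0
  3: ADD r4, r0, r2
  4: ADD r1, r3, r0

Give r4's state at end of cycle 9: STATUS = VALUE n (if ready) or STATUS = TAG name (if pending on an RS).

STATUS = VALUE 12

  c1: issue ADD r3<-Add1  regs: r0:5,r1:9,r2:7,r3:Add1,r4:4,r5:4
  c2: issue SUB r0<-Add2  regs: r0:Add2,r1:9,r2:7,r3:Add1,r4:4,r5:4
  c3: issue ADD r4<-Add3  regs: r0:Add2,r1:9,r2:7,r3:Add1,r4:Add3,r5:4
  c4: CDB Add1=9; issue ADD r4<-Add1  regs: r0:Add2,r1:9,r2:7,r3:9,r4:Add1,r5:4
  c5: CDB Add2=5; issue ADD r1<-Add2  regs: r0:5,r1:Add2,r2:7,r3:9,r4:Add1,r5:4
  c6: -  regs: r0:5,r1:Add2,r2:7,r3:9,r4:Add1,r5:4
  c7: -  regs: r0:5,r1:Add2,r2:7,r3:9,r4:Add1,r5:4
  c8: CDB Add1=12  regs: r0:5,r1:Add2,r2:7,r3:9,r4:12,r5:4
  c9: CDB Add2=14  regs: r0:5,r1:14,r2:7,r3:9,r4:12,r5:4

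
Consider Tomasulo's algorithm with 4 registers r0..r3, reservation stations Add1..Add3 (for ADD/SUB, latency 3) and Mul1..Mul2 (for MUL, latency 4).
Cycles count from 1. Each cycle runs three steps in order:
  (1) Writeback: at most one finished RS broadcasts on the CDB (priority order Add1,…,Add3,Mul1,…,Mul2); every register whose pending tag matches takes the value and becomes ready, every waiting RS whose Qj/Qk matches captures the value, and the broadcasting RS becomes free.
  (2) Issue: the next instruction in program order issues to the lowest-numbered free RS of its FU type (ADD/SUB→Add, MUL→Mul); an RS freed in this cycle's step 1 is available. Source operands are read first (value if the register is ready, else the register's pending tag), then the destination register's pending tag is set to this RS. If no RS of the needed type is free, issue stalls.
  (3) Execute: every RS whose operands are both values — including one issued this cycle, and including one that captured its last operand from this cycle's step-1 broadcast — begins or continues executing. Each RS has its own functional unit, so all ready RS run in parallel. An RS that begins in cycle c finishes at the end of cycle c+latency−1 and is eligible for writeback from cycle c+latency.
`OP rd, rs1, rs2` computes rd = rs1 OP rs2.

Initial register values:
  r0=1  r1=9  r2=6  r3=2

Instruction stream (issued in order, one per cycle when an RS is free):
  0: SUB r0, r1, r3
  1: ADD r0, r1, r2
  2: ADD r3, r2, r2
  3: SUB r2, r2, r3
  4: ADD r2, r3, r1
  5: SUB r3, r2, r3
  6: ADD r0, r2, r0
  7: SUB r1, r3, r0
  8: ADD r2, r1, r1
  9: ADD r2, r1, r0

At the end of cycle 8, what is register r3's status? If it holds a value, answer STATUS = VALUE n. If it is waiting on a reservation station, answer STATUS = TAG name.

STATUS = TAG Add3

cycle 1: issue SUB r0<-Add1 // r0:Add1,r1:9,r2:6,r3:2
cycle 2: issue ADD r0<-Add2 // r0:Add2,r1:9,r2:6,r3:2
cycle 3: issue ADD r3<-Add3 // r0:Add2,r1:9,r2:6,r3:Add3
cycle 4: CDB Add1=7; issue SUB r2<-Add1 // r0:Add2,r1:9,r2:Add1,r3:Add3
cycle 5: CDB Add2=15; issue ADD r2<-Add2 // r0:15,r1:9,r2:Add2,r3:Add3
cycle 6: CDB Add3=12; issue SUB r3<-Add3 // r0:15,r1:9,r2:Add2,r3:Add3
cycle 7: stall // r0:15,r1:9,r2:Add2,r3:Add3
cycle 8: stall // r0:15,r1:9,r2:Add2,r3:Add3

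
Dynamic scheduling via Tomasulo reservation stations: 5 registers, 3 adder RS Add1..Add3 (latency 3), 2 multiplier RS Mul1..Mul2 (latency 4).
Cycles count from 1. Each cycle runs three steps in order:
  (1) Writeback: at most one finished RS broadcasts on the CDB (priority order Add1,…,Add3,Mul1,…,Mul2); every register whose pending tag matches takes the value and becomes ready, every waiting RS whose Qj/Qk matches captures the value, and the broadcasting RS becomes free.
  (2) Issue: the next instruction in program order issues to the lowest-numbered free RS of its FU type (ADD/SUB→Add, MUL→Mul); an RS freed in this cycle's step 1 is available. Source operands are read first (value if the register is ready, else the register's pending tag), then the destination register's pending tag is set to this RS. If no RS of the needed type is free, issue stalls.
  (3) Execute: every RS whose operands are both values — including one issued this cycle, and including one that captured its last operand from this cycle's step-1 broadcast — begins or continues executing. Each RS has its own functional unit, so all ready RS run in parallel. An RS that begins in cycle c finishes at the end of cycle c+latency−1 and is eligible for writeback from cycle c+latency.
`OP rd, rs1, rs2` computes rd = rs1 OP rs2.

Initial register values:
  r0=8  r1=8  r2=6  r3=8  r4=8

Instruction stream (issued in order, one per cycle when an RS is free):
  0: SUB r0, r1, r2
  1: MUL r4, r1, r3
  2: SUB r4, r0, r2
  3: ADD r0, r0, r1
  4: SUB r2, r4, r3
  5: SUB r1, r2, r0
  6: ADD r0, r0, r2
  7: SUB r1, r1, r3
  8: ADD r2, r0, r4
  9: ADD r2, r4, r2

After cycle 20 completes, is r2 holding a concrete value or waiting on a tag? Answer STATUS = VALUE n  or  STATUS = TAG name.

  c1: issue SUB r0<-Add1  regs: r0:Add1,r1:8,r2:6,r3:8,r4:8
  c2: issue MUL r4<-Mul1  regs: r0:Add1,r1:8,r2:6,r3:8,r4:Mul1
  c3: issue SUB r4<-Add2  regs: r0:Add1,r1:8,r2:6,r3:8,r4:Add2
  c4: CDB Add1=2; issue ADD r0<-Add1  regs: r0:Add1,r1:8,r2:6,r3:8,r4:Add2
  c5: issue SUB r2<-Add3  regs: r0:Add1,r1:8,r2:Add3,r3:8,r4:Add2
  c6: CDB Mul1=64; stall  regs: r0:Add1,r1:8,r2:Add3,r3:8,r4:Add2
  c7: CDB Add1=10; issue SUB r1<-Add1  regs: r0:10,r1:Add1,r2:Add3,r3:8,r4:Add2
  c8: CDB Add2=-4; issue ADD r0<-Add2  regs: r0:Add2,r1:Add1,r2:Add3,r3:8,r4:-4
  c9: stall  regs: r0:Add2,r1:Add1,r2:Add3,r3:8,r4:-4
  c10: stall  regs: r0:Add2,r1:Add1,r2:Add3,r3:8,r4:-4
  c11: CDB Add3=-12; issue SUB r1<-Add3  regs: r0:Add2,r1:Add3,r2:-12,r3:8,r4:-4
  c12: stall  regs: r0:Add2,r1:Add3,r2:-12,r3:8,r4:-4
  c13: stall  regs: r0:Add2,r1:Add3,r2:-12,r3:8,r4:-4
  c14: CDB Add1=-22; issue ADD r2<-Add1  regs: r0:Add2,r1:Add3,r2:Add1,r3:8,r4:-4
  c15: CDB Add2=-2; issue ADD r2<-Add2  regs: r0:-2,r1:Add3,r2:Add2,r3:8,r4:-4
  c16: -  regs: r0:-2,r1:Add3,r2:Add2,r3:8,r4:-4
  c17: CDB Add3=-30  regs: r0:-2,r1:-30,r2:Add2,r3:8,r4:-4
  c18: CDB Add1=-6  regs: r0:-2,r1:-30,r2:Add2,r3:8,r4:-4
  c19: -  regs: r0:-2,r1:-30,r2:Add2,r3:8,r4:-4
  c20: -  regs: r0:-2,r1:-30,r2:Add2,r3:8,r4:-4

STATUS = TAG Add2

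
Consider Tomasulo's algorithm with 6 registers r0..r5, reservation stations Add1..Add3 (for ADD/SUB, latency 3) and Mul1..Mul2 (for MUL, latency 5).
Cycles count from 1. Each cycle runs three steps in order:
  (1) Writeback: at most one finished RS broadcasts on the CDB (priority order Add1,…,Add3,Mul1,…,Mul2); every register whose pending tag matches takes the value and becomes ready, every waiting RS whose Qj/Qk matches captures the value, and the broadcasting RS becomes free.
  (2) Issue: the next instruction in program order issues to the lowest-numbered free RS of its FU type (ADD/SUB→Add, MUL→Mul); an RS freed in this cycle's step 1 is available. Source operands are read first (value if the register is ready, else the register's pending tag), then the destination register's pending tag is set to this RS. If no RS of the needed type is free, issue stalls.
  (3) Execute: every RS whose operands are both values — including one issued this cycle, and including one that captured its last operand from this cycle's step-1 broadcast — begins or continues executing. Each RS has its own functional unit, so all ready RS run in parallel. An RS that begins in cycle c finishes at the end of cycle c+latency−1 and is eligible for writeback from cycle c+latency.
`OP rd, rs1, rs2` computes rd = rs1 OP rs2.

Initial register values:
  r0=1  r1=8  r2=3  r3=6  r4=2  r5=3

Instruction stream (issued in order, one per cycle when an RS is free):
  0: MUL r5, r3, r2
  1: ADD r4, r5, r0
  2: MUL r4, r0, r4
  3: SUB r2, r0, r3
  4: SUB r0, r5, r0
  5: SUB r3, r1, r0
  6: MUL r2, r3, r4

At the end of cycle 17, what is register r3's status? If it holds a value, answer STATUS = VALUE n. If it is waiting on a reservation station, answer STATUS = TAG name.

STATUS = VALUE -9

cycle 1: issue MUL r5<-Mul1 // r0:1,r1:8,r2:3,r3:6,r4:2,r5:Mul1
cycle 2: issue ADD r4<-Add1 // r0:1,r1:8,r2:3,r3:6,r4:Add1,r5:Mul1
cycle 3: issue MUL r4<-Mul2 // r0:1,r1:8,r2:3,r3:6,r4:Mul2,r5:Mul1
cycle 4: issue SUB r2<-Add2 // r0:1,r1:8,r2:Add2,r3:6,r4:Mul2,r5:Mul1
cycle 5: issue SUB r0<-Add3 // r0:Add3,r1:8,r2:Add2,r3:6,r4:Mul2,r5:Mul1
cycle 6: CDB Mul1=18; stall // r0:Add3,r1:8,r2:Add2,r3:6,r4:Mul2,r5:18
cycle 7: CDB Add2=-5; issue SUB r3<-Add2 // r0:Add3,r1:8,r2:-5,r3:Add2,r4:Mul2,r5:18
cycle 8: issue MUL r2<-Mul1 // r0:Add3,r1:8,r2:Mul1,r3:Add2,r4:Mul2,r5:18
cycle 9: CDB Add1=19 // r0:Add3,r1:8,r2:Mul1,r3:Add2,r4:Mul2,r5:18
cycle 10: CDB Add3=17 // r0:17,r1:8,r2:Mul1,r3:Add2,r4:Mul2,r5:18
cycle 11: - // r0:17,r1:8,r2:Mul1,r3:Add2,r4:Mul2,r5:18
cycle 12: - // r0:17,r1:8,r2:Mul1,r3:Add2,r4:Mul2,r5:18
cycle 13: CDB Add2=-9 // r0:17,r1:8,r2:Mul1,r3:-9,r4:Mul2,r5:18
cycle 14: CDB Mul2=19 // r0:17,r1:8,r2:Mul1,r3:-9,r4:19,r5:18
cycle 15: - // r0:17,r1:8,r2:Mul1,r3:-9,r4:19,r5:18
cycle 16: - // r0:17,r1:8,r2:Mul1,r3:-9,r4:19,r5:18
cycle 17: - // r0:17,r1:8,r2:Mul1,r3:-9,r4:19,r5:18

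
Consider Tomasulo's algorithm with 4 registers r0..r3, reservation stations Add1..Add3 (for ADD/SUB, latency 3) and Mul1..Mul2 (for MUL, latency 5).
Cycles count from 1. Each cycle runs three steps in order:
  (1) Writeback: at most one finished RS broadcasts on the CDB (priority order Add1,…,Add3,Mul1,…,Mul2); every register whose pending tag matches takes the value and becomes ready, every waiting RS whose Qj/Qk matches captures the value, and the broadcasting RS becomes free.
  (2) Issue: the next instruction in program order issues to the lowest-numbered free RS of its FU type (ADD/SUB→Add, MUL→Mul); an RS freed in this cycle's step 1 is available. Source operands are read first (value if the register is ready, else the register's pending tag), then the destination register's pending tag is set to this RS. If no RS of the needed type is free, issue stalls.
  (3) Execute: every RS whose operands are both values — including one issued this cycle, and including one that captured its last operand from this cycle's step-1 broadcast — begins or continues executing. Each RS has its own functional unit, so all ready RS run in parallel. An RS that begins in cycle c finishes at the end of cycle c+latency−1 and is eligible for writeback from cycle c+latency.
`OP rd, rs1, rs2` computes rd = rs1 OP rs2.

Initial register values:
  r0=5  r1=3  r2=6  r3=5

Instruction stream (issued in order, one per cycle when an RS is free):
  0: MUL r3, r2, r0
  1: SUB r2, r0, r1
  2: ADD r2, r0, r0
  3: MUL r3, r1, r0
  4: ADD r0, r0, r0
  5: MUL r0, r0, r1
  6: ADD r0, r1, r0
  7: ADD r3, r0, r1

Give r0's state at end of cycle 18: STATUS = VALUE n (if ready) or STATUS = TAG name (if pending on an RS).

STATUS = VALUE 33

  c1: issue MUL r3<-Mul1  regs: r0:5,r1:3,r2:6,r3:Mul1
  c2: issue SUB r2<-Add1  regs: r0:5,r1:3,r2:Add1,r3:Mul1
  c3: issue ADD r2<-Add2  regs: r0:5,r1:3,r2:Add2,r3:Mul1
  c4: issue MUL r3<-Mul2  regs: r0:5,r1:3,r2:Add2,r3:Mul2
  c5: CDB Add1=2; issue ADD r0<-Add1  regs: r0:Add1,r1:3,r2:Add2,r3:Mul2
  c6: CDB Add2=10; stall  regs: r0:Add1,r1:3,r2:10,r3:Mul2
  c7: CDB Mul1=30; issue MUL r0<-Mul1  regs: r0:Mul1,r1:3,r2:10,r3:Mul2
  c8: CDB Add1=10; issue ADD r0<-Add1  regs: r0:Add1,r1:3,r2:10,r3:Mul2
  c9: CDB Mul2=15; issue ADD r3<-Add2  regs: r0:Add1,r1:3,r2:10,r3:Add2
  c10: -  regs: r0:Add1,r1:3,r2:10,r3:Add2
  c11: -  regs: r0:Add1,r1:3,r2:10,r3:Add2
  c12: -  regs: r0:Add1,r1:3,r2:10,r3:Add2
  c13: CDB Mul1=30  regs: r0:Add1,r1:3,r2:10,r3:Add2
  c14: -  regs: r0:Add1,r1:3,r2:10,r3:Add2
  c15: -  regs: r0:Add1,r1:3,r2:10,r3:Add2
  c16: CDB Add1=33  regs: r0:33,r1:3,r2:10,r3:Add2
  c17: -  regs: r0:33,r1:3,r2:10,r3:Add2
  c18: -  regs: r0:33,r1:3,r2:10,r3:Add2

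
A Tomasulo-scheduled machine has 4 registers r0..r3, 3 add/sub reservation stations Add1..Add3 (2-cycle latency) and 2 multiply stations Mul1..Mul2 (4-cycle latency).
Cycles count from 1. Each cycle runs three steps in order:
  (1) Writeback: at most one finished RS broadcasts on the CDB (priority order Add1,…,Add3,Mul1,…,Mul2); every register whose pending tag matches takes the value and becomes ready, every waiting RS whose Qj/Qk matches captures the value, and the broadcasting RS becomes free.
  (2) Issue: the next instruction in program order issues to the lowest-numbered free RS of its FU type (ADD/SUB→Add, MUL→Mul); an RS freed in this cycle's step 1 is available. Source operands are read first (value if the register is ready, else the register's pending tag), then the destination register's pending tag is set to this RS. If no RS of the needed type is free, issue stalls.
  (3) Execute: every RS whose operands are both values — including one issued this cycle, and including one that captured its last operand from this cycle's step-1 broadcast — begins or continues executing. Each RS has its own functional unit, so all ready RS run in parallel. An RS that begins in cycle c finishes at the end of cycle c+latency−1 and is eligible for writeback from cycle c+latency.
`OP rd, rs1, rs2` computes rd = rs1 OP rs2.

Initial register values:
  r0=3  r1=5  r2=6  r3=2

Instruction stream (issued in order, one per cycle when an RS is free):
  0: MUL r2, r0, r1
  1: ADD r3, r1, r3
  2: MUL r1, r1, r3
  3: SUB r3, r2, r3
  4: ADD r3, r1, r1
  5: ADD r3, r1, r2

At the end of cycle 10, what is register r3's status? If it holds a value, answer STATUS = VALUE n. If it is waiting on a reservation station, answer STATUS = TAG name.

STATUS = TAG Add3

c1: issue MUL r2<-Mul1 | r0:3,r1:5,r2:Mul1,r3:2
c2: issue ADD r3<-Add1 | r0:3,r1:5,r2:Mul1,r3:Add1
c3: issue MUL r1<-Mul2 | r0:3,r1:Mul2,r2:Mul1,r3:Add1
c4: CDB Add1=7; issue SUB r3<-Add1 | r0:3,r1:Mul2,r2:Mul1,r3:Add1
c5: CDB Mul1=15; issue ADD r3<-Add2 | r0:3,r1:Mul2,r2:15,r3:Add2
c6: issue ADD r3<-Add3 | r0:3,r1:Mul2,r2:15,r3:Add3
c7: CDB Add1=8 | r0:3,r1:Mul2,r2:15,r3:Add3
c8: CDB Mul2=35 | r0:3,r1:35,r2:15,r3:Add3
c9: - | r0:3,r1:35,r2:15,r3:Add3
c10: CDB Add2=70 | r0:3,r1:35,r2:15,r3:Add3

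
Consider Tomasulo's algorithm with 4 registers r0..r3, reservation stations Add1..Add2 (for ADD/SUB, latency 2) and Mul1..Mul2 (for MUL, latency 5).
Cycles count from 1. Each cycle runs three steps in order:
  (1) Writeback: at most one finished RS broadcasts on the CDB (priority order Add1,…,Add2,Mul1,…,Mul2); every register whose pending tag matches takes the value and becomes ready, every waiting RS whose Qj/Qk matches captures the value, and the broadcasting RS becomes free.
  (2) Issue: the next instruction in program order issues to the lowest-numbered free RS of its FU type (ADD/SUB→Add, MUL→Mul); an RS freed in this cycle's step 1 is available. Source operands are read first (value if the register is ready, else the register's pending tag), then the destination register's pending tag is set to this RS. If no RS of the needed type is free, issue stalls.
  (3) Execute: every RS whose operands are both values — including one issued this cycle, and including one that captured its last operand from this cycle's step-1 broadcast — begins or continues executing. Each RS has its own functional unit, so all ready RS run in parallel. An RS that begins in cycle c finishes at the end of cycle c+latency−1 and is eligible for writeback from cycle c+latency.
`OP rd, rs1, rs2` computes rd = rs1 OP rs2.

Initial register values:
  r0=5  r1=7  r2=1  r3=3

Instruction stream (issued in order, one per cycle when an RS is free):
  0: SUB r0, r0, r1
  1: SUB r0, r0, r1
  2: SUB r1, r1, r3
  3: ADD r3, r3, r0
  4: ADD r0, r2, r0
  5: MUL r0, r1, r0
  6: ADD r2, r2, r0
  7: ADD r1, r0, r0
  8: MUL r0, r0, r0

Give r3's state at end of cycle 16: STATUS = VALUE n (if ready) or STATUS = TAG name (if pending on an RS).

STATUS = VALUE -6

  c1: issue SUB r0<-Add1  regs: r0:Add1,r1:7,r2:1,r3:3
  c2: issue SUB r0<-Add2  regs: r0:Add2,r1:7,r2:1,r3:3
  c3: CDB Add1=-2; issue SUB r1<-Add1  regs: r0:Add2,r1:Add1,r2:1,r3:3
  c4: stall  regs: r0:Add2,r1:Add1,r2:1,r3:3
  c5: CDB Add1=4; issue ADD r3<-Add1  regs: r0:Add2,r1:4,r2:1,r3:Add1
  c6: CDB Add2=-9; issue ADD r0<-Add2  regs: r0:Add2,r1:4,r2:1,r3:Add1
  c7: issue MUL r0<-Mul1  regs: r0:Mul1,r1:4,r2:1,r3:Add1
  c8: CDB Add1=-6; issue ADD r2<-Add1  regs: r0:Mul1,r1:4,r2:Add1,r3:-6
  c9: CDB Add2=-8; issue ADD r1<-Add2  regs: r0:Mul1,r1:Add2,r2:Add1,r3:-6
  c10: issue MUL r0<-Mul2  regs: r0:Mul2,r1:Add2,r2:Add1,r3:-6
  c11: -  regs: r0:Mul2,r1:Add2,r2:Add1,r3:-6
  c12: -  regs: r0:Mul2,r1:Add2,r2:Add1,r3:-6
  c13: -  regs: r0:Mul2,r1:Add2,r2:Add1,r3:-6
  c14: CDB Mul1=-32  regs: r0:Mul2,r1:Add2,r2:Add1,r3:-6
  c15: -  regs: r0:Mul2,r1:Add2,r2:Add1,r3:-6
  c16: CDB Add1=-31  regs: r0:Mul2,r1:Add2,r2:-31,r3:-6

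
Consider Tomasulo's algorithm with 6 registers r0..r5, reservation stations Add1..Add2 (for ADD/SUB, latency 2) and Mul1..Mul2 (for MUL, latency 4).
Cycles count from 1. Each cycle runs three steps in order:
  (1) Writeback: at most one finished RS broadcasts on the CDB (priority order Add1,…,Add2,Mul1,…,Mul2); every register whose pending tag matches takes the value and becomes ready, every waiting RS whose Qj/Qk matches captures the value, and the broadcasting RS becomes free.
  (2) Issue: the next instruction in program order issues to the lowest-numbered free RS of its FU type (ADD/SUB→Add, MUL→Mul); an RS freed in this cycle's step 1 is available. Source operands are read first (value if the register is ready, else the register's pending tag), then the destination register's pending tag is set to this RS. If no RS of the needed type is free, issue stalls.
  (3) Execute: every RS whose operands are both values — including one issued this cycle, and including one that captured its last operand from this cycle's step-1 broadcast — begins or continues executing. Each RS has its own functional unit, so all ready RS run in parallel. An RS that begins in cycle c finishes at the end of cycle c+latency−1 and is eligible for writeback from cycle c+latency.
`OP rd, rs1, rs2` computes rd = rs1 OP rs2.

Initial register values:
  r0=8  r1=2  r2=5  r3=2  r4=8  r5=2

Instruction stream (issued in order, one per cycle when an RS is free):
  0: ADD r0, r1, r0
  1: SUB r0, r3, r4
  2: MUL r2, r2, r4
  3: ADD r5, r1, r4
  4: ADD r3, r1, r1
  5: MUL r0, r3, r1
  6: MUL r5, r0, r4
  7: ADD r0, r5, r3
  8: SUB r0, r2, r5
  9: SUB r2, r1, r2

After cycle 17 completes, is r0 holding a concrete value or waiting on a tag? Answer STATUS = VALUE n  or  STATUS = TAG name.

  c1: issue ADD r0<-Add1  regs: r0:Add1,r1:2,r2:5,r3:2,r4:8,r5:2
  c2: issue SUB r0<-Add2  regs: r0:Add2,r1:2,r2:5,r3:2,r4:8,r5:2
  c3: CDB Add1=10; issue MUL r2<-Mul1  regs: r0:Add2,r1:2,r2:Mul1,r3:2,r4:8,r5:2
  c4: CDB Add2=-6; issue ADD r5<-Add1  regs: r0:-6,r1:2,r2:Mul1,r3:2,r4:8,r5:Add1
  c5: issue ADD r3<-Add2  regs: r0:-6,r1:2,r2:Mul1,r3:Add2,r4:8,r5:Add1
  c6: CDB Add1=10; issue MUL r0<-Mul2  regs: r0:Mul2,r1:2,r2:Mul1,r3:Add2,r4:8,r5:10
  c7: CDB Add2=4; stall  regs: r0:Mul2,r1:2,r2:Mul1,r3:4,r4:8,r5:10
  c8: CDB Mul1=40; issue MUL r5<-Mul1  regs: r0:Mul2,r1:2,r2:40,r3:4,r4:8,r5:Mul1
  c9: issue ADD r0<-Add1  regs: r0:Add1,r1:2,r2:40,r3:4,r4:8,r5:Mul1
  c10: issue SUB r0<-Add2  regs: r0:Add2,r1:2,r2:40,r3:4,r4:8,r5:Mul1
  c11: CDB Mul2=8; stall  regs: r0:Add2,r1:2,r2:40,r3:4,r4:8,r5:Mul1
  c12: stall  regs: r0:Add2,r1:2,r2:40,r3:4,r4:8,r5:Mul1
  c13: stall  regs: r0:Add2,r1:2,r2:40,r3:4,r4:8,r5:Mul1
  c14: stall  regs: r0:Add2,r1:2,r2:40,r3:4,r4:8,r5:Mul1
  c15: CDB Mul1=64; stall  regs: r0:Add2,r1:2,r2:40,r3:4,r4:8,r5:64
  c16: stall  regs: r0:Add2,r1:2,r2:40,r3:4,r4:8,r5:64
  c17: CDB Add1=68; issue SUB r2<-Add1  regs: r0:Add2,r1:2,r2:Add1,r3:4,r4:8,r5:64

STATUS = TAG Add2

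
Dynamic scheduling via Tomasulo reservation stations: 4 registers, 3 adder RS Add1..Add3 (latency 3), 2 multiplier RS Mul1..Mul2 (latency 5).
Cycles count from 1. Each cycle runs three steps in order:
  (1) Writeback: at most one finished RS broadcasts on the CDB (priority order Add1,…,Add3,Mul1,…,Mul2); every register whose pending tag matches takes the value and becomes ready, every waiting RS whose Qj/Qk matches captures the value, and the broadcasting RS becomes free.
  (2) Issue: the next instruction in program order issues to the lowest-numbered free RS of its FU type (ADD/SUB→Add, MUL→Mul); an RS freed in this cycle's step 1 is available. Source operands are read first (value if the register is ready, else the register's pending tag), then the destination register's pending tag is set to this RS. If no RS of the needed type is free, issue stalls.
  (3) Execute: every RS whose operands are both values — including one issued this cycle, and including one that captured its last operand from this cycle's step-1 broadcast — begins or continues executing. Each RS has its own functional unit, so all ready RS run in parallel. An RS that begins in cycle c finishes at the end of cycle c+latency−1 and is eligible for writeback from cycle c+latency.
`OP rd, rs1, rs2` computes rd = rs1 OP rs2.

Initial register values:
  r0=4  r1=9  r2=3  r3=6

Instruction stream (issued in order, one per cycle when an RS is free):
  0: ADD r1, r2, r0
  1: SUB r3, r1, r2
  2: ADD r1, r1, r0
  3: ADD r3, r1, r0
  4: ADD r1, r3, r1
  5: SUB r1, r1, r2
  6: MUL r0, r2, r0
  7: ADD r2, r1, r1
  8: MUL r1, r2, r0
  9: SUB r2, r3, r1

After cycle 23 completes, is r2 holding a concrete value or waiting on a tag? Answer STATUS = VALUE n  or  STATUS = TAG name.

c1: issue ADD r1<-Add1 | r0:4,r1:Add1,r2:3,r3:6
c2: issue SUB r3<-Add2 | r0:4,r1:Add1,r2:3,r3:Add2
c3: issue ADD r1<-Add3 | r0:4,r1:Add3,r2:3,r3:Add2
c4: CDB Add1=7; issue ADD r3<-Add1 | r0:4,r1:Add3,r2:3,r3:Add1
c5: stall | r0:4,r1:Add3,r2:3,r3:Add1
c6: stall | r0:4,r1:Add3,r2:3,r3:Add1
c7: CDB Add2=4; issue ADD r1<-Add2 | r0:4,r1:Add2,r2:3,r3:Add1
c8: CDB Add3=11; issue SUB r1<-Add3 | r0:4,r1:Add3,r2:3,r3:Add1
c9: issue MUL r0<-Mul1 | r0:Mul1,r1:Add3,r2:3,r3:Add1
c10: stall | r0:Mul1,r1:Add3,r2:3,r3:Add1
c11: CDB Add1=15; issue ADD r2<-Add1 | r0:Mul1,r1:Add3,r2:Add1,r3:15
c12: issue MUL r1<-Mul2 | r0:Mul1,r1:Mul2,r2:Add1,r3:15
c13: stall | r0:Mul1,r1:Mul2,r2:Add1,r3:15
c14: CDB Add2=26; issue SUB r2<-Add2 | r0:Mul1,r1:Mul2,r2:Add2,r3:15
c15: CDB Mul1=12 | r0:12,r1:Mul2,r2:Add2,r3:15
c16: - | r0:12,r1:Mul2,r2:Add2,r3:15
c17: CDB Add3=23 | r0:12,r1:Mul2,r2:Add2,r3:15
c18: - | r0:12,r1:Mul2,r2:Add2,r3:15
c19: - | r0:12,r1:Mul2,r2:Add2,r3:15
c20: CDB Add1=46 | r0:12,r1:Mul2,r2:Add2,r3:15
c21: - | r0:12,r1:Mul2,r2:Add2,r3:15
c22: - | r0:12,r1:Mul2,r2:Add2,r3:15
c23: - | r0:12,r1:Mul2,r2:Add2,r3:15

STATUS = TAG Add2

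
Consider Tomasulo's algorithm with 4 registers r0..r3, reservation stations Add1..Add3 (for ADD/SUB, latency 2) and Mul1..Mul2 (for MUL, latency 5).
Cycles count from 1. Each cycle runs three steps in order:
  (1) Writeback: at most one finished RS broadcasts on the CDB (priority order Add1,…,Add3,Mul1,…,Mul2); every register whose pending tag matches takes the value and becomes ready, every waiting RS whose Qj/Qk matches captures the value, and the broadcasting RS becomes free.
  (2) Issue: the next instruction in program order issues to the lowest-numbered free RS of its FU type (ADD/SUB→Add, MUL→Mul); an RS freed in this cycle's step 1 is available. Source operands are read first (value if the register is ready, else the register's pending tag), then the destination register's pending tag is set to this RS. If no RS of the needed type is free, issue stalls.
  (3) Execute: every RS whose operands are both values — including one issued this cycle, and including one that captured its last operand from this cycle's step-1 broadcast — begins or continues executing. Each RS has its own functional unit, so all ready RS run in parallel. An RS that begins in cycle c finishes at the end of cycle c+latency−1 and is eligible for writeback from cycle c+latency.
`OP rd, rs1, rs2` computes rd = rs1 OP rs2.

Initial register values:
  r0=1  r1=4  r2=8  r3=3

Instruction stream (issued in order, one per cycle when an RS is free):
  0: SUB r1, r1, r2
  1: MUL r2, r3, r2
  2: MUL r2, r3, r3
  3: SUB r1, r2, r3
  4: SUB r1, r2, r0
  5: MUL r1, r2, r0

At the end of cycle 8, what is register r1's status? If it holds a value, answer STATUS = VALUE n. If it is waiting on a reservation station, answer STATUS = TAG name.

STATUS = TAG Mul1

  c1: issue SUB r1<-Add1  regs: r0:1,r1:Add1,r2:8,r3:3
  c2: issue MUL r2<-Mul1  regs: r0:1,r1:Add1,r2:Mul1,r3:3
  c3: CDB Add1=-4; issue MUL r2<-Mul2  regs: r0:1,r1:-4,r2:Mul2,r3:3
  c4: issue SUB r1<-Add1  regs: r0:1,r1:Add1,r2:Mul2,r3:3
  c5: issue SUB r1<-Add2  regs: r0:1,r1:Add2,r2:Mul2,r3:3
  c6: stall  regs: r0:1,r1:Add2,r2:Mul2,r3:3
  c7: CDB Mul1=24; issue MUL r1<-Mul1  regs: r0:1,r1:Mul1,r2:Mul2,r3:3
  c8: CDB Mul2=9  regs: r0:1,r1:Mul1,r2:9,r3:3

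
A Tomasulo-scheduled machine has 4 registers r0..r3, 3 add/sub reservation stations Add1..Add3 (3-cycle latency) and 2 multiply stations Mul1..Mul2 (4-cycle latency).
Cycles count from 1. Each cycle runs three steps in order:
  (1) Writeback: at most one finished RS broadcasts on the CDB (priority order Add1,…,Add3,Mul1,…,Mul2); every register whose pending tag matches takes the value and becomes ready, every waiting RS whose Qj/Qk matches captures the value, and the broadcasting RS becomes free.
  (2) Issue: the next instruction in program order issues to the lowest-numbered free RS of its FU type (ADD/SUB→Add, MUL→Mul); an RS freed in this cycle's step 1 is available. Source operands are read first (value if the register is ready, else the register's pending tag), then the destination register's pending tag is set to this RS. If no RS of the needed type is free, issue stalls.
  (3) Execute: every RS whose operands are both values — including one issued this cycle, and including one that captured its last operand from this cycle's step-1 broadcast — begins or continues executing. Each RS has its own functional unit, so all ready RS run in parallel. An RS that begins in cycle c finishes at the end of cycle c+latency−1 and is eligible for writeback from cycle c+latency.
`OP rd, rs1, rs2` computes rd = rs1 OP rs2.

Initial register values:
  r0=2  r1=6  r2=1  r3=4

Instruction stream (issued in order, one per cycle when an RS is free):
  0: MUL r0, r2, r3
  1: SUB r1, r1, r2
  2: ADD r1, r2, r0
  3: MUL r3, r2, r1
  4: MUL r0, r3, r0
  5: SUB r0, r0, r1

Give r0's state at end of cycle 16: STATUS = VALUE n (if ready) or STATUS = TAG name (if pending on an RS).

  c1: issue MUL r0<-Mul1  regs: r0:Mul1,r1:6,r2:1,r3:4
  c2: issue SUB r1<-Add1  regs: r0:Mul1,r1:Add1,r2:1,r3:4
  c3: issue ADD r1<-Add2  regs: r0:Mul1,r1:Add2,r2:1,r3:4
  c4: issue MUL r3<-Mul2  regs: r0:Mul1,r1:Add2,r2:1,r3:Mul2
  c5: CDB Add1=5; stall  regs: r0:Mul1,r1:Add2,r2:1,r3:Mul2
  c6: CDB Mul1=4; issue MUL r0<-Mul1  regs: r0:Mul1,r1:Add2,r2:1,r3:Mul2
  c7: issue SUB r0<-Add1  regs: r0:Add1,r1:Add2,r2:1,r3:Mul2
  c8: -  regs: r0:Add1,r1:Add2,r2:1,r3:Mul2
  c9: CDB Add2=5  regs: r0:Add1,r1:5,r2:1,r3:Mul2
  c10: -  regs: r0:Add1,r1:5,r2:1,r3:Mul2
  c11: -  regs: r0:Add1,r1:5,r2:1,r3:Mul2
  c12: -  regs: r0:Add1,r1:5,r2:1,r3:Mul2
  c13: CDB Mul2=5  regs: r0:Add1,r1:5,r2:1,r3:5
  c14: -  regs: r0:Add1,r1:5,r2:1,r3:5
  c15: -  regs: r0:Add1,r1:5,r2:1,r3:5
  c16: -  regs: r0:Add1,r1:5,r2:1,r3:5

STATUS = TAG Add1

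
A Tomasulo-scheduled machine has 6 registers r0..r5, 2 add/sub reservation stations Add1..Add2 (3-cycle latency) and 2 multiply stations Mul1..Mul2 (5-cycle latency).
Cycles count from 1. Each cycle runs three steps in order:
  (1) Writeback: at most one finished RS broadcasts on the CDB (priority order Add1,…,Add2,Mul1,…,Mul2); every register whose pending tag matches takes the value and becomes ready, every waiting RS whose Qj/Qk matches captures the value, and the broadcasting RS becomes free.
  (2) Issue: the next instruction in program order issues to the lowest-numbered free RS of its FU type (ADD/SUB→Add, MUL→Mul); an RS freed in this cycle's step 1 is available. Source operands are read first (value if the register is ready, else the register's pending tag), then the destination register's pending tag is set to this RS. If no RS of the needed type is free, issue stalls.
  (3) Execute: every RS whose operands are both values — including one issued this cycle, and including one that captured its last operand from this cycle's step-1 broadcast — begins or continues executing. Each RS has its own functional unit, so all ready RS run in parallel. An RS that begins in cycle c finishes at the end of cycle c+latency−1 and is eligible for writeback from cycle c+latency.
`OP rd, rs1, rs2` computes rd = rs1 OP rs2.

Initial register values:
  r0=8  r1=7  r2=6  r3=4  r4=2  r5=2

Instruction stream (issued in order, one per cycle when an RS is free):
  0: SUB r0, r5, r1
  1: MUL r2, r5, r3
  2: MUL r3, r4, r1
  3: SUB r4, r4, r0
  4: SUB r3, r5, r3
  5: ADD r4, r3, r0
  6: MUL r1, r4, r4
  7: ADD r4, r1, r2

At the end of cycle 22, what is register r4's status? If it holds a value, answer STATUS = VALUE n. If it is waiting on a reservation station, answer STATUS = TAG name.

STATUS = TAG Add2

  c1: issue SUB r0<-Add1  regs: r0:Add1,r1:7,r2:6,r3:4,r4:2,r5:2
  c2: issue MUL r2<-Mul1  regs: r0:Add1,r1:7,r2:Mul1,r3:4,r4:2,r5:2
  c3: issue MUL r3<-Mul2  regs: r0:Add1,r1:7,r2:Mul1,r3:Mul2,r4:2,r5:2
  c4: CDB Add1=-5; issue SUB r4<-Add1  regs: r0:-5,r1:7,r2:Mul1,r3:Mul2,r4:Add1,r5:2
  c5: issue SUB r3<-Add2  regs: r0:-5,r1:7,r2:Mul1,r3:Add2,r4:Add1,r5:2
  c6: stall  regs: r0:-5,r1:7,r2:Mul1,r3:Add2,r4:Add1,r5:2
  c7: CDB Add1=7; issue ADD r4<-Add1  regs: r0:-5,r1:7,r2:Mul1,r3:Add2,r4:Add1,r5:2
  c8: CDB Mul1=8; issue MUL r1<-Mul1  regs: r0:-5,r1:Mul1,r2:8,r3:Add2,r4:Add1,r5:2
  c9: CDB Mul2=14; stall  regs: r0:-5,r1:Mul1,r2:8,r3:Add2,r4:Add1,r5:2
  c10: stall  regs: r0:-5,r1:Mul1,r2:8,r3:Add2,r4:Add1,r5:2
  c11: stall  regs: r0:-5,r1:Mul1,r2:8,r3:Add2,r4:Add1,r5:2
  c12: CDB Add2=-12; issue ADD r4<-Add2  regs: r0:-5,r1:Mul1,r2:8,r3:-12,r4:Add2,r5:2
  c13: -  regs: r0:-5,r1:Mul1,r2:8,r3:-12,r4:Add2,r5:2
  c14: -  regs: r0:-5,r1:Mul1,r2:8,r3:-12,r4:Add2,r5:2
  c15: CDB Add1=-17  regs: r0:-5,r1:Mul1,r2:8,r3:-12,r4:Add2,r5:2
  c16: -  regs: r0:-5,r1:Mul1,r2:8,r3:-12,r4:Add2,r5:2
  c17: -  regs: r0:-5,r1:Mul1,r2:8,r3:-12,r4:Add2,r5:2
  c18: -  regs: r0:-5,r1:Mul1,r2:8,r3:-12,r4:Add2,r5:2
  c19: -  regs: r0:-5,r1:Mul1,r2:8,r3:-12,r4:Add2,r5:2
  c20: CDB Mul1=289  regs: r0:-5,r1:289,r2:8,r3:-12,r4:Add2,r5:2
  c21: -  regs: r0:-5,r1:289,r2:8,r3:-12,r4:Add2,r5:2
  c22: -  regs: r0:-5,r1:289,r2:8,r3:-12,r4:Add2,r5:2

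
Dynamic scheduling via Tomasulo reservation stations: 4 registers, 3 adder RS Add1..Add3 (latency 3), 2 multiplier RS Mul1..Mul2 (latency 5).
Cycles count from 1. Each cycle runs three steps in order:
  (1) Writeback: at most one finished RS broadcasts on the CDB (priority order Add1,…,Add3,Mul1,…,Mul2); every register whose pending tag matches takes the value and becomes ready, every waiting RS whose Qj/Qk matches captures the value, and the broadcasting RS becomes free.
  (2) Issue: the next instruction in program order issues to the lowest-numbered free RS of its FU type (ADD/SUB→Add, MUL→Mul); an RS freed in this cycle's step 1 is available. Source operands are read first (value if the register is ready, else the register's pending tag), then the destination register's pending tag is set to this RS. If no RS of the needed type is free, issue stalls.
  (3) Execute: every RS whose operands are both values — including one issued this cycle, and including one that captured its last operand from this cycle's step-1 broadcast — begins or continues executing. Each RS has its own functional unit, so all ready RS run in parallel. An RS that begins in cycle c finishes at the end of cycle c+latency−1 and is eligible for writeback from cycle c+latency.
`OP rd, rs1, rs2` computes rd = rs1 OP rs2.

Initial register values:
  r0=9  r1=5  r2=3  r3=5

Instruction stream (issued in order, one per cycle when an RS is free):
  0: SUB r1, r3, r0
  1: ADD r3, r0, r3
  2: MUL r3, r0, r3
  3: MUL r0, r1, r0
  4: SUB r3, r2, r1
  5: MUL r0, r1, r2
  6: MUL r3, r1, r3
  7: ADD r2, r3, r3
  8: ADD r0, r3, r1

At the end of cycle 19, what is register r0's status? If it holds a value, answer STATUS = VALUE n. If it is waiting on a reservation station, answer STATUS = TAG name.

c1: issue SUB r1<-Add1 | r0:9,r1:Add1,r2:3,r3:5
c2: issue ADD r3<-Add2 | r0:9,r1:Add1,r2:3,r3:Add2
c3: issue MUL r3<-Mul1 | r0:9,r1:Add1,r2:3,r3:Mul1
c4: CDB Add1=-4; issue MUL r0<-Mul2 | r0:Mul2,r1:-4,r2:3,r3:Mul1
c5: CDB Add2=14; issue SUB r3<-Add1 | r0:Mul2,r1:-4,r2:3,r3:Add1
c6: stall | r0:Mul2,r1:-4,r2:3,r3:Add1
c7: stall | r0:Mul2,r1:-4,r2:3,r3:Add1
c8: CDB Add1=7; stall | r0:Mul2,r1:-4,r2:3,r3:7
c9: CDB Mul2=-36; issue MUL r0<-Mul2 | r0:Mul2,r1:-4,r2:3,r3:7
c10: CDB Mul1=126; issue MUL r3<-Mul1 | r0:Mul2,r1:-4,r2:3,r3:Mul1
c11: issue ADD r2<-Add1 | r0:Mul2,r1:-4,r2:Add1,r3:Mul1
c12: issue ADD r0<-Add2 | r0:Add2,r1:-4,r2:Add1,r3:Mul1
c13: - | r0:Add2,r1:-4,r2:Add1,r3:Mul1
c14: CDB Mul2=-12 | r0:Add2,r1:-4,r2:Add1,r3:Mul1
c15: CDB Mul1=-28 | r0:Add2,r1:-4,r2:Add1,r3:-28
c16: - | r0:Add2,r1:-4,r2:Add1,r3:-28
c17: - | r0:Add2,r1:-4,r2:Add1,r3:-28
c18: CDB Add1=-56 | r0:Add2,r1:-4,r2:-56,r3:-28
c19: CDB Add2=-32 | r0:-32,r1:-4,r2:-56,r3:-28

STATUS = VALUE -32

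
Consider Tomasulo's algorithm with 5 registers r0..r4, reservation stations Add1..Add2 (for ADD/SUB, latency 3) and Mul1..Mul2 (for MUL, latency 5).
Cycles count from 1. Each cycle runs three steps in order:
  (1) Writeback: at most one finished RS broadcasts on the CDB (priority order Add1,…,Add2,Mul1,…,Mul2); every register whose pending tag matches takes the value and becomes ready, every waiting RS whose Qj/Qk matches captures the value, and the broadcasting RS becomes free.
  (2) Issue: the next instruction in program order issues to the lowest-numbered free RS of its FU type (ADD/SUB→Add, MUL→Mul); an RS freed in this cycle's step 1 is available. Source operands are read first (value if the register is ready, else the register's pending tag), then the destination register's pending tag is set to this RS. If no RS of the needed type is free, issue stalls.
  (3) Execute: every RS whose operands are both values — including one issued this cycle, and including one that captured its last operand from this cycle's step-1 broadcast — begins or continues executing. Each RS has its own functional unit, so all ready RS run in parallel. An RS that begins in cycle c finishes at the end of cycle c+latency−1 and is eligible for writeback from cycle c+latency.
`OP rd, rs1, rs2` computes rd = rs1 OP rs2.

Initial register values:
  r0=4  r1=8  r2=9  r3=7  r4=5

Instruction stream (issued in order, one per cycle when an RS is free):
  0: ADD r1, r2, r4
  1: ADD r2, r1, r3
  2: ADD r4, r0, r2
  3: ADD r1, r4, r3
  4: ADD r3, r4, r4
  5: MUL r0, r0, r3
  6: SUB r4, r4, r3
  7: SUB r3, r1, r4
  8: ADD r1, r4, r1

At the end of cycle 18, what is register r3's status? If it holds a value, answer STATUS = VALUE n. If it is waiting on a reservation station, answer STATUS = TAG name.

STATUS = TAG Add2

c1: issue ADD r1<-Add1 | r0:4,r1:Add1,r2:9,r3:7,r4:5
c2: issue ADD r2<-Add2 | r0:4,r1:Add1,r2:Add2,r3:7,r4:5
c3: stall | r0:4,r1:Add1,r2:Add2,r3:7,r4:5
c4: CDB Add1=14; issue ADD r4<-Add1 | r0:4,r1:14,r2:Add2,r3:7,r4:Add1
c5: stall | r0:4,r1:14,r2:Add2,r3:7,r4:Add1
c6: stall | r0:4,r1:14,r2:Add2,r3:7,r4:Add1
c7: CDB Add2=21; issue ADD r1<-Add2 | r0:4,r1:Add2,r2:21,r3:7,r4:Add1
c8: stall | r0:4,r1:Add2,r2:21,r3:7,r4:Add1
c9: stall | r0:4,r1:Add2,r2:21,r3:7,r4:Add1
c10: CDB Add1=25; issue ADD r3<-Add1 | r0:4,r1:Add2,r2:21,r3:Add1,r4:25
c11: issue MUL r0<-Mul1 | r0:Mul1,r1:Add2,r2:21,r3:Add1,r4:25
c12: stall | r0:Mul1,r1:Add2,r2:21,r3:Add1,r4:25
c13: CDB Add1=50; issue SUB r4<-Add1 | r0:Mul1,r1:Add2,r2:21,r3:50,r4:Add1
c14: CDB Add2=32; issue SUB r3<-Add2 | r0:Mul1,r1:32,r2:21,r3:Add2,r4:Add1
c15: stall | r0:Mul1,r1:32,r2:21,r3:Add2,r4:Add1
c16: CDB Add1=-25; issue ADD r1<-Add1 | r0:Mul1,r1:Add1,r2:21,r3:Add2,r4:-25
c17: - | r0:Mul1,r1:Add1,r2:21,r3:Add2,r4:-25
c18: CDB Mul1=200 | r0:200,r1:Add1,r2:21,r3:Add2,r4:-25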